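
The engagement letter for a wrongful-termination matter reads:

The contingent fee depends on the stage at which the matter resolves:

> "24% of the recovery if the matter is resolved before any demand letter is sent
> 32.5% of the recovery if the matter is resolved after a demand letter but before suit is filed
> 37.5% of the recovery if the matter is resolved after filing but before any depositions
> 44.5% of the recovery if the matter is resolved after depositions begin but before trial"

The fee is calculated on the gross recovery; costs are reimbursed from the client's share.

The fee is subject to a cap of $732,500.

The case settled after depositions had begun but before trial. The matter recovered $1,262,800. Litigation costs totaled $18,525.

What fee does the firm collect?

Fee base is the gross recovery, $1,262,800; costs are reimbursed separately.
The matter settled after depositions had begun but before trial, so the 44.5% rate applies.
$1,262,800 × 44.5% = $561,946.00
$561,946.00 is under the $732,500 cap.

$561,946.00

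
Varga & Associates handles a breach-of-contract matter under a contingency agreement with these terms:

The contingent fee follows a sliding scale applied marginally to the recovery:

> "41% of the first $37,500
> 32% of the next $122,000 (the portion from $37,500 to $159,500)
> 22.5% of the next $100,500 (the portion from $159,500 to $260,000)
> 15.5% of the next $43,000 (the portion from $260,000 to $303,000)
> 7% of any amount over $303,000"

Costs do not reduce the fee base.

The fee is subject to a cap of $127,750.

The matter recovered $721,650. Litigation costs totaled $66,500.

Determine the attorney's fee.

$112,998.00

Fee base is the gross recovery, $721,650; costs are reimbursed separately.
First $37,500 at 41% = $15,375.00
Next $122,000 at 32% = $39,040.00
Next $100,500 at 22.5% = $22,612.50
Next $43,000 at 15.5% = $6,665.00
Remaining $418,650 at 7% = $29,305.50
Fee: $15,375.00 + $39,040.00 + $22,612.50 + $6,665.00 + $29,305.50 = $112,998.00
$112,998.00 is under the $127,750 cap.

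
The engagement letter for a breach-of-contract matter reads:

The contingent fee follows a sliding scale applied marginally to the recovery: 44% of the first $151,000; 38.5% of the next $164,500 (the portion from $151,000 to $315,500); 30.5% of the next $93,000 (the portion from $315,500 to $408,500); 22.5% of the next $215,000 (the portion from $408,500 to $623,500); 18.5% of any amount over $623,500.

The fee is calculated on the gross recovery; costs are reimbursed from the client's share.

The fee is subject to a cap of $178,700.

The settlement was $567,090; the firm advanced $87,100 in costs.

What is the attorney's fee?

Fee base is the gross recovery, $567,090; costs are reimbursed separately.
First $151,000 at 44% = $66,440.00
Next $164,500 at 38.5% = $63,332.50
Next $93,000 at 30.5% = $28,365.00
Remaining $158,590 at 22.5% = $35,682.75
Fee: $66,440.00 + $63,332.50 + $28,365.00 + $35,682.75 = $193,820.25
$193,820.25 exceeds the $178,700 cap, so the fee is capped at $178,700.00.

$178,700.00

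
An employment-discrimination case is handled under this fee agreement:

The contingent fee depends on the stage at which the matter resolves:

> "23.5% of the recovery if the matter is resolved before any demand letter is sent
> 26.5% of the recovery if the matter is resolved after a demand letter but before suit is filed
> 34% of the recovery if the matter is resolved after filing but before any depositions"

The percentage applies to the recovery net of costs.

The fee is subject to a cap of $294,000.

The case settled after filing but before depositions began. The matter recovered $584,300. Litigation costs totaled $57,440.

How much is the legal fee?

$179,132.40

Fee base (net of costs): $584,300 − $57,440 = $526,860
The matter settled after filing but before depositions began, so the 34% rate applies.
$526,860 × 34% = $179,132.40
$179,132.40 is under the $294,000 cap.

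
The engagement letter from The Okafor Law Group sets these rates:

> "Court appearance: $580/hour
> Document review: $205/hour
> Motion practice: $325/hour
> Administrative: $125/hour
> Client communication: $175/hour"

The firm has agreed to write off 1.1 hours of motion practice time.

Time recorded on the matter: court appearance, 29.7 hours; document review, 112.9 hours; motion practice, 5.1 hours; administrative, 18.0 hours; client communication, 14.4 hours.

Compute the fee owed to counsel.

Court appearance: 29.7 × $580 = $17,226.00
Document review: 112.9 × $205 = $23,144.50
Motion practice: 5.1 × $325 = $1,657.50
Administrative: 18.0 × $125 = $2,250.00
Client communication: 14.4 × $175 = $2,520.00
Subtotal: $46,798.00
Write-off: 1.1 × $325 = $357.50
Total: $46,798.00 − $357.50 = $46,440.50

$46,440.50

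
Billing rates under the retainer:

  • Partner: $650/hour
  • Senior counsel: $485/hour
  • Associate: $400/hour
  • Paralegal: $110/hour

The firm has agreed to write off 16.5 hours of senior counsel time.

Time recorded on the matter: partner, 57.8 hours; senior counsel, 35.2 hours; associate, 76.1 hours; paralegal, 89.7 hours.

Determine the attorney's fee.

Partner: 57.8 × $650 = $37,570.00
Senior counsel: 35.2 × $485 = $17,072.00
Associate: 76.1 × $400 = $30,440.00
Paralegal: 89.7 × $110 = $9,867.00
Subtotal: $94,949.00
Write-off: 16.5 × $485 = $8,002.50
Total: $94,949.00 − $8,002.50 = $86,946.50

$86,946.50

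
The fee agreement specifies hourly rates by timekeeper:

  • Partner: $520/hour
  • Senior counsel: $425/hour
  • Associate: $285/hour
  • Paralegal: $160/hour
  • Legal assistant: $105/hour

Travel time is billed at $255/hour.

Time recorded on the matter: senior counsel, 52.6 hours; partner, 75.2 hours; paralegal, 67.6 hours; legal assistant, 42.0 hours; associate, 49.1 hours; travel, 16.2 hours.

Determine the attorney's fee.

$94,809.50

Partner: 75.2 × $520 = $39,104.00
Senior counsel: 52.6 × $425 = $22,355.00
Associate: 49.1 × $285 = $13,993.50
Paralegal: 67.6 × $160 = $10,816.00
Legal assistant: 42.0 × $105 = $4,410.00
Subtotal: $39,104.00 + $22,355.00 + $13,993.50 + $10,816.00 + $4,410.00 = $90,678.50
Travel: 16.2 × $255 = $4,131.00
Total: $90,678.50 + $4,131.00 = $94,809.50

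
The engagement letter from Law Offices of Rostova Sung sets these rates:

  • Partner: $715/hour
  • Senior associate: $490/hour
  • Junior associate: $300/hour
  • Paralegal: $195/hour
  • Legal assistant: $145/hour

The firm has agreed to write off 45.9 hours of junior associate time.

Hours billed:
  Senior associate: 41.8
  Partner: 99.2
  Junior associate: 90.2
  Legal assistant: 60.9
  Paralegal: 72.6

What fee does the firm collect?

Partner: 99.2 × $715 = $70,928.00
Senior associate: 41.8 × $490 = $20,482.00
Junior associate: 90.2 × $300 = $27,060.00
Paralegal: 72.6 × $195 = $14,157.00
Legal assistant: 60.9 × $145 = $8,830.50
Subtotal: $141,457.50
Write-off: 45.9 × $300 = $13,770.00
Total: $141,457.50 − $13,770.00 = $127,687.50

$127,687.50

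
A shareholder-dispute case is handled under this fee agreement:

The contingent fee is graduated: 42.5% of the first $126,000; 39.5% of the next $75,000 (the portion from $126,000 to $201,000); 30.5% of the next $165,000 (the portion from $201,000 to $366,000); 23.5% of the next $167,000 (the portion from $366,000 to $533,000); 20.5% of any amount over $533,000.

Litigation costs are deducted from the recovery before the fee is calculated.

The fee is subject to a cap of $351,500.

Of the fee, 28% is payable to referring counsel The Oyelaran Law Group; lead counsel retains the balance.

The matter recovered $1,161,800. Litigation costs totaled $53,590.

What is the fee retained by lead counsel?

Fee base (net of costs): $1,161,800 − $53,590 = $1,108,210
First $126,000 at 42.5% = $53,550.00
Next $75,000 at 39.5% = $29,625.00
Next $165,000 at 30.5% = $50,325.00
Next $167,000 at 23.5% = $39,245.00
Remaining $575,210 at 20.5% = $117,918.05
Fee: $53,550.00 + $29,625.00 + $50,325.00 + $39,245.00 + $117,918.05 = $290,663.05
$290,663.05 is under the $351,500 cap.
Referral share: 28% of $290,663.05 = $81,385.65; lead counsel retains $290,663.05 − $81,385.65 = $209,277.40.

$209,277.40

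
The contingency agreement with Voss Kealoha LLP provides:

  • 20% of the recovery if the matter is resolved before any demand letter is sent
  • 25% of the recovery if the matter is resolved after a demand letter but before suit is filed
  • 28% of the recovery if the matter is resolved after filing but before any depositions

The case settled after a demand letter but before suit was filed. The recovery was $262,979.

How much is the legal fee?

$65,744.75

The matter settled after a demand letter but before suit was filed, so the 25% rate applies.
$262,979 × 25% = $65,744.75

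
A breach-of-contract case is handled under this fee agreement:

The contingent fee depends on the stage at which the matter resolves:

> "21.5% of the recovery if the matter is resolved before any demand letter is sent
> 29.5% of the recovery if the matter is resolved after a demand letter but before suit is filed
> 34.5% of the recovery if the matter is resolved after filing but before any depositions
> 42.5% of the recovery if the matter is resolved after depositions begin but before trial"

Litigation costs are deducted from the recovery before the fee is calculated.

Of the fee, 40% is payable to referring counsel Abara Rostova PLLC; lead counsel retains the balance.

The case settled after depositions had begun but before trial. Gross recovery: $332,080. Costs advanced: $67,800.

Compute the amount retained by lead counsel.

$67,391.40

Fee base (net of costs): $332,080 − $67,800 = $264,280
The matter settled after depositions had begun but before trial, so the 42.5% rate applies.
$264,280 × 42.5% = $112,319.00
Referral share: 40% of $112,319.00 = $44,927.60; lead counsel retains $112,319.00 − $44,927.60 = $67,391.40.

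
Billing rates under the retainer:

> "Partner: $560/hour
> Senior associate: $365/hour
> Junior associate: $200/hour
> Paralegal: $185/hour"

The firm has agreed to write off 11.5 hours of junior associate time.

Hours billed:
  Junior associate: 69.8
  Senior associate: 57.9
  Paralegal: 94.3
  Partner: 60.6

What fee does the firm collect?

$84,175.00

Partner: 60.6 × $560 = $33,936.00
Senior associate: 57.9 × $365 = $21,133.50
Junior associate: 69.8 × $200 = $13,960.00
Paralegal: 94.3 × $185 = $17,445.50
Subtotal: $86,475.00
Write-off: 11.5 × $200 = $2,300.00
Total: $86,475.00 − $2,300.00 = $84,175.00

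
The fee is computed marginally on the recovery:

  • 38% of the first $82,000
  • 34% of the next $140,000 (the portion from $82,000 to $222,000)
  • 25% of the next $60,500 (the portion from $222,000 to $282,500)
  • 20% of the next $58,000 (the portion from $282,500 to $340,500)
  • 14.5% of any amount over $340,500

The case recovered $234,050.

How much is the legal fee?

First $82,000 at 38% = $31,160.00
Next $140,000 at 34% = $47,600.00
Remaining $12,050 at 25% = $3,012.50
Fee: $31,160.00 + $47,600.00 + $3,012.50 = $81,772.50

$81,772.50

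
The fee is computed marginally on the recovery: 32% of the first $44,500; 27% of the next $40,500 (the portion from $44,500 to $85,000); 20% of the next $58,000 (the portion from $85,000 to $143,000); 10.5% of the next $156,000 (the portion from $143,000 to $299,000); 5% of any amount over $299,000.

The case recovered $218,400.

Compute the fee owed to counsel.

$44,692.00

First $44,500 at 32% = $14,240.00
Next $40,500 at 27% = $10,935.00
Next $58,000 at 20% = $11,600.00
Remaining $75,400 at 10.5% = $7,917.00
Fee: $14,240.00 + $10,935.00 + $11,600.00 + $7,917.00 = $44,692.00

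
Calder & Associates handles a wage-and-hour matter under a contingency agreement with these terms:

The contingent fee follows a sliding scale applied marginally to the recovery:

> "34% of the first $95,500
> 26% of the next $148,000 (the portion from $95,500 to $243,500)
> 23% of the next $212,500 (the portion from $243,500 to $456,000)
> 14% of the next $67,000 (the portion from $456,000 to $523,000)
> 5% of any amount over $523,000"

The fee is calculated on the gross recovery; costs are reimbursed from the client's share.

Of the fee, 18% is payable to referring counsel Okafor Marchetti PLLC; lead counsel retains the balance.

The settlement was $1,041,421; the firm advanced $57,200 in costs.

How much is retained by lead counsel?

Fee base is the gross recovery, $1,041,421; costs are reimbursed separately.
First $95,500 at 34% = $32,470.00
Next $148,000 at 26% = $38,480.00
Next $212,500 at 23% = $48,875.00
Next $67,000 at 14% = $9,380.00
Remaining $518,421 at 5% = $25,921.05
Fee: $32,470.00 + $38,480.00 + $48,875.00 + $9,380.00 + $25,921.05 = $155,126.05
Referral share: 18% of $155,126.05 = $27,922.69; lead counsel retains $155,126.05 − $27,922.69 = $127,203.36.

$127,203.36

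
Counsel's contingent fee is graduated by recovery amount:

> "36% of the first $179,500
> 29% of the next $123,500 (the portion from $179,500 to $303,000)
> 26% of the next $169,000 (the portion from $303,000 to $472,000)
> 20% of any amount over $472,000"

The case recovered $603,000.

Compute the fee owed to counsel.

$170,575.00

First $179,500 at 36% = $64,620.00
Next $123,500 at 29% = $35,815.00
Next $169,000 at 26% = $43,940.00
Remaining $131,000 at 20% = $26,200.00
Fee: $64,620.00 + $35,815.00 + $43,940.00 + $26,200.00 = $170,575.00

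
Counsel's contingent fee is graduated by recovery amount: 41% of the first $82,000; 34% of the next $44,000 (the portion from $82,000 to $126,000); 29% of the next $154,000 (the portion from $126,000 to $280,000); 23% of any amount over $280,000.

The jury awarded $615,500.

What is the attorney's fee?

First $82,000 at 41% = $33,620.00
Next $44,000 at 34% = $14,960.00
Next $154,000 at 29% = $44,660.00
Remaining $335,500 at 23% = $77,165.00
Fee: $33,620.00 + $14,960.00 + $44,660.00 + $77,165.00 = $170,405.00

$170,405.00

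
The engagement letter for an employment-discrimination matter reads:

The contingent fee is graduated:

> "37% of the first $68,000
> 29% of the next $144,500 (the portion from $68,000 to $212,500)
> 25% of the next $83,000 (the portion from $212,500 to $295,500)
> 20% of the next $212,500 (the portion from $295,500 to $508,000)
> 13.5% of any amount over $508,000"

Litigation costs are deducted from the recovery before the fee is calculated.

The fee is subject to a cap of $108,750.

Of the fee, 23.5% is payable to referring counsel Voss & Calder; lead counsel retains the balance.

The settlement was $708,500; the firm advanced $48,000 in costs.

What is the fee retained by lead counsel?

Fee base (net of costs): $708,500 − $48,000 = $660,500
First $68,000 at 37% = $25,160.00
Next $144,500 at 29% = $41,905.00
Next $83,000 at 25% = $20,750.00
Next $212,500 at 20% = $42,500.00
Remaining $152,500 at 13.5% = $20,587.50
Fee: $25,160.00 + $41,905.00 + $20,750.00 + $42,500.00 + $20,587.50 = $150,902.50
$150,902.50 exceeds the $108,750 cap, so the fee is capped at $108,750.00.
Referral share: 23.5% of $108,750.00 = $25,556.25; lead counsel retains $108,750.00 − $25,556.25 = $83,193.75.

$83,193.75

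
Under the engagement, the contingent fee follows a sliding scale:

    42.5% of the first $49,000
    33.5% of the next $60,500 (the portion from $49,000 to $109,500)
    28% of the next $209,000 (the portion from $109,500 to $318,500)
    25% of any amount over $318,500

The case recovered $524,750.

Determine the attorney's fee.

First $49,000 at 42.5% = $20,825.00
Next $60,500 at 33.5% = $20,267.50
Next $209,000 at 28% = $58,520.00
Remaining $206,250 at 25% = $51,562.50
Fee: $20,825.00 + $20,267.50 + $58,520.00 + $51,562.50 = $151,175.00

$151,175.00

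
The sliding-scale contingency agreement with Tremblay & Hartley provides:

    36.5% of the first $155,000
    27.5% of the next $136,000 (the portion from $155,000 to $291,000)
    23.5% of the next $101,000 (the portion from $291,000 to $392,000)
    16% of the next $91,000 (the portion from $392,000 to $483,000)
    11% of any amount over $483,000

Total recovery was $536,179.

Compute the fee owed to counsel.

First $155,000 at 36.5% = $56,575.00
Next $136,000 at 27.5% = $37,400.00
Next $101,000 at 23.5% = $23,735.00
Next $91,000 at 16% = $14,560.00
Remaining $53,179 at 11% = $5,849.69
Fee: $56,575.00 + $37,400.00 + $23,735.00 + $14,560.00 + $5,849.69 = $138,119.69

$138,119.69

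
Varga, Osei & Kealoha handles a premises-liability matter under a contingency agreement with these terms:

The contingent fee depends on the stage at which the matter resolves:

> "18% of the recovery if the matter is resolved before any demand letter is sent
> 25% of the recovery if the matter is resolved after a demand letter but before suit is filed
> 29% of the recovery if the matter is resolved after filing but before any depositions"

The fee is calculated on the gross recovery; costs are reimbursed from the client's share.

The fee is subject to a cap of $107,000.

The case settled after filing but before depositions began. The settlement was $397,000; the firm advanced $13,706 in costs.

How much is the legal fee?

Fee base is the gross recovery, $397,000; costs are reimbursed separately.
The matter settled after filing but before depositions began, so the 29% rate applies.
$397,000 × 29% = $115,130.00
$115,130.00 exceeds the $107,000 cap, so the fee is capped at $107,000.00.

$107,000.00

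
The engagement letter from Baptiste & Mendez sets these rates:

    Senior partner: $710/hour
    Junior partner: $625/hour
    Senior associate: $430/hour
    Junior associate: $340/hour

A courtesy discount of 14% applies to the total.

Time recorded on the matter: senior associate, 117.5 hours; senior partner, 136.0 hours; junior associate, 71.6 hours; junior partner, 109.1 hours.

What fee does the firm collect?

Senior partner: 136.0 × $710 = $96,560.00
Junior partner: 109.1 × $625 = $68,187.50
Senior associate: 117.5 × $430 = $50,525.00
Junior associate: 71.6 × $340 = $24,344.00
Subtotal: $239,616.50
Less 14% discount: −$33,546.31
Total: $239,616.50 − $33,546.31 = $206,070.19

$206,070.19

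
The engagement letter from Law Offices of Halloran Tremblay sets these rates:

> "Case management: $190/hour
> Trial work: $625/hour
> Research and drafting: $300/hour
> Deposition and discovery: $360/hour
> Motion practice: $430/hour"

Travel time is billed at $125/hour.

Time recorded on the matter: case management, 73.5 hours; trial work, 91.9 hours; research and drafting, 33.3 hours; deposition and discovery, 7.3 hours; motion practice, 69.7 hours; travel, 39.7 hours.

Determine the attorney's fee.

Case management: 73.5 × $190 = $13,965.00
Trial work: 91.9 × $625 = $57,437.50
Research and drafting: 33.3 × $300 = $9,990.00
Deposition and discovery: 7.3 × $360 = $2,628.00
Motion practice: 69.7 × $430 = $29,971.00
Subtotal: $13,965.00 + $57,437.50 + $9,990.00 + $2,628.00 + $29,971.00 = $113,991.50
Travel: 39.7 × $125 = $4,962.50
Total: $113,991.50 + $4,962.50 = $118,954.00

$118,954.00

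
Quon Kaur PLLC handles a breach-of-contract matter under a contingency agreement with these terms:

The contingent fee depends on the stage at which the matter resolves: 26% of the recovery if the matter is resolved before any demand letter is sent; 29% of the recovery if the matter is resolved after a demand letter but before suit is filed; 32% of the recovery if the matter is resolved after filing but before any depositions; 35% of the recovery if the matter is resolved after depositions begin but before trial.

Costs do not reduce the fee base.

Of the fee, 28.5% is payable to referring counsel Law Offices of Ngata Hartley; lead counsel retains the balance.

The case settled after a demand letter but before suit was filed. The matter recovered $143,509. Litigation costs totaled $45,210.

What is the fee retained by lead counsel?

$29,756.59

Fee base is the gross recovery, $143,509; costs are reimbursed separately.
The matter settled after a demand letter but before suit was filed, so the 29% rate applies.
$143,509 × 29% = $41,617.61
Referral share: 28.5% of $41,617.61 = $11,861.02; lead counsel retains $41,617.61 − $11,861.02 = $29,756.59.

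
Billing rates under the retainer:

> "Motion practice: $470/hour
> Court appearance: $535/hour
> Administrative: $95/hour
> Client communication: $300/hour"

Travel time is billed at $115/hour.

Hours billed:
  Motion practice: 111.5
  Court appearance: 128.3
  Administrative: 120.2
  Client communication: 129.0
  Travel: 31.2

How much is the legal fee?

$174,752.50

Motion practice: 111.5 × $470 = $52,405.00
Court appearance: 128.3 × $535 = $68,640.50
Administrative: 120.2 × $95 = $11,419.00
Client communication: 129.0 × $300 = $38,700.00
Subtotal: $52,405.00 + $68,640.50 + $11,419.00 + $38,700.00 = $171,164.50
Travel: 31.2 × $115 = $3,588.00
Total: $171,164.50 + $3,588.00 = $174,752.50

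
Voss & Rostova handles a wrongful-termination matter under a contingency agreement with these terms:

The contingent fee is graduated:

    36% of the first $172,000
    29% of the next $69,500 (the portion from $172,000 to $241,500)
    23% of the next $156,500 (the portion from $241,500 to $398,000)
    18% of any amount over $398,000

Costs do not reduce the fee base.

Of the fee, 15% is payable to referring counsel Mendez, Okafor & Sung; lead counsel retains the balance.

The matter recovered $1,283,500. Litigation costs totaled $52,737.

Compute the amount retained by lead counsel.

$235,841.00

Fee base is the gross recovery, $1,283,500; costs are reimbursed separately.
First $172,000 at 36% = $61,920.00
Next $69,500 at 29% = $20,155.00
Next $156,500 at 23% = $35,995.00
Remaining $885,500 at 18% = $159,390.00
Fee: $61,920.00 + $20,155.00 + $35,995.00 + $159,390.00 = $277,460.00
Referral share: 15% of $277,460.00 = $41,619.00; lead counsel retains $277,460.00 − $41,619.00 = $235,841.00.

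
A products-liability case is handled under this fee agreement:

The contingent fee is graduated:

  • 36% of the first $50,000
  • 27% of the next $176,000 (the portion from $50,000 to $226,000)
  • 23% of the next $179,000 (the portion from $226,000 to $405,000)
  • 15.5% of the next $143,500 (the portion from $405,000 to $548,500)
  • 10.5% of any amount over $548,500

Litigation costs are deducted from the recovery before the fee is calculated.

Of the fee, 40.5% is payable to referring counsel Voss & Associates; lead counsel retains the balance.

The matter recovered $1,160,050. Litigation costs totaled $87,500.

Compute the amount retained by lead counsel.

$109,454.86

Fee base (net of costs): $1,160,050 − $87,500 = $1,072,550
First $50,000 at 36% = $18,000.00
Next $176,000 at 27% = $47,520.00
Next $179,000 at 23% = $41,170.00
Next $143,500 at 15.5% = $22,242.50
Remaining $524,050 at 10.5% = $55,025.25
Fee: $18,000.00 + $47,520.00 + $41,170.00 + $22,242.50 + $55,025.25 = $183,957.75
Referral share: 40.5% of $183,957.75 = $74,502.89; lead counsel retains $183,957.75 − $74,502.89 = $109,454.86.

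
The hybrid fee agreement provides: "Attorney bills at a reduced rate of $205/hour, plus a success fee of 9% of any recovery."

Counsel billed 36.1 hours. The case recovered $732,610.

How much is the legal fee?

Hourly: 36.1 × $205 = $7,400.50
Success fee: 9% of $732,610 = $65,934.90
Total: $7,400.50 + $65,934.90 = $73,335.40

$73,335.40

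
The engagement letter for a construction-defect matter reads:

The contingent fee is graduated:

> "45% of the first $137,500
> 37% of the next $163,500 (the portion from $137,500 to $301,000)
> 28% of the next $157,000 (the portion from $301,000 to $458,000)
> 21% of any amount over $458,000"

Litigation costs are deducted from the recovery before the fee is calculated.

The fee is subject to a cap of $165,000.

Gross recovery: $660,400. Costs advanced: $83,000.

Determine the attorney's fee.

$165,000.00

Fee base (net of costs): $660,400 − $83,000 = $577,400
First $137,500 at 45% = $61,875.00
Next $163,500 at 37% = $60,495.00
Next $157,000 at 28% = $43,960.00
Remaining $119,400 at 21% = $25,074.00
Fee: $61,875.00 + $60,495.00 + $43,960.00 + $25,074.00 = $191,404.00
$191,404.00 exceeds the $165,000 cap, so the fee is capped at $165,000.00.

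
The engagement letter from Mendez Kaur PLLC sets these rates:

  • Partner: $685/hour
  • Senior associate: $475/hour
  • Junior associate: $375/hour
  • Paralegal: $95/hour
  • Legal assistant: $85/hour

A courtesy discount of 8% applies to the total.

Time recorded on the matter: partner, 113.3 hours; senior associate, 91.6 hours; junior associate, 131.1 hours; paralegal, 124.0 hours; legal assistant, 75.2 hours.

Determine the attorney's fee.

Partner: 113.3 × $685 = $77,610.50
Senior associate: 91.6 × $475 = $43,510.00
Junior associate: 131.1 × $375 = $49,162.50
Paralegal: 124.0 × $95 = $11,780.00
Legal assistant: 75.2 × $85 = $6,392.00
Subtotal: $188,455.00
Less 8% discount: −$15,076.40
Total: $188,455.00 − $15,076.40 = $173,378.60

$173,378.60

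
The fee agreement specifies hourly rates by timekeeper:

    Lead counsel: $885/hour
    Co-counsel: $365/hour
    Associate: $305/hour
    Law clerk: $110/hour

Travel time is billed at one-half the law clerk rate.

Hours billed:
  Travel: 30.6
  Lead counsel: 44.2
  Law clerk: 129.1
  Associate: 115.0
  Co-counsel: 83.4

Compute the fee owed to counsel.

$120,517.00

Lead counsel: 44.2 × $885 = $39,117.00
Co-counsel: 83.4 × $365 = $30,441.00
Associate: 115.0 × $305 = $35,075.00
Law clerk: 129.1 × $110 = $14,201.00
Subtotal: $39,117.00 + $30,441.00 + $35,075.00 + $14,201.00 = $118,834.00
Travel: 30.6 × ($110 ÷ 2) = 30.6 × $55.00 = $1,683.00
Total: $118,834.00 + $1,683.00 = $120,517.00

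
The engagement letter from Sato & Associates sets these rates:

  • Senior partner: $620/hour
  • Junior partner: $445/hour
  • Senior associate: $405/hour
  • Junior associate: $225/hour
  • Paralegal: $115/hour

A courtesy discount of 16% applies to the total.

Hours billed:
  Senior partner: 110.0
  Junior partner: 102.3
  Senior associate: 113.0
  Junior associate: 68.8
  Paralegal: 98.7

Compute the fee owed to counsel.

$156,507.96

Senior partner: 110.0 × $620 = $68,200.00
Junior partner: 102.3 × $445 = $45,523.50
Senior associate: 113.0 × $405 = $45,765.00
Junior associate: 68.8 × $225 = $15,480.00
Paralegal: 98.7 × $115 = $11,350.50
Subtotal: $186,319.00
Less 16% discount: −$29,811.04
Total: $186,319.00 − $29,811.04 = $156,507.96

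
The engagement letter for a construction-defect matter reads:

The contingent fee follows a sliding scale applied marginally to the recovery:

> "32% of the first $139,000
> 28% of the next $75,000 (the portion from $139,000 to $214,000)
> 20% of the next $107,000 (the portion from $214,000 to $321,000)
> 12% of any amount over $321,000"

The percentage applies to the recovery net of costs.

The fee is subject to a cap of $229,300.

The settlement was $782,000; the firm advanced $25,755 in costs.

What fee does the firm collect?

Fee base (net of costs): $782,000 − $25,755 = $756,245
First $139,000 at 32% = $44,480.00
Next $75,000 at 28% = $21,000.00
Next $107,000 at 20% = $21,400.00
Remaining $435,245 at 12% = $52,229.40
Fee: $44,480.00 + $21,000.00 + $21,400.00 + $52,229.40 = $139,109.40
$139,109.40 is under the $229,300 cap.

$139,109.40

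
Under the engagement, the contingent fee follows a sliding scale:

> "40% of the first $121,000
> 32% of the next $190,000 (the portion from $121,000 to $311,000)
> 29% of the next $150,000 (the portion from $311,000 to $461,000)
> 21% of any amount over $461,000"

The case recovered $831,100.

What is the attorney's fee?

$230,421.00

First $121,000 at 40% = $48,400.00
Next $190,000 at 32% = $60,800.00
Next $150,000 at 29% = $43,500.00
Remaining $370,100 at 21% = $77,721.00
Fee: $48,400.00 + $60,800.00 + $43,500.00 + $77,721.00 = $230,421.00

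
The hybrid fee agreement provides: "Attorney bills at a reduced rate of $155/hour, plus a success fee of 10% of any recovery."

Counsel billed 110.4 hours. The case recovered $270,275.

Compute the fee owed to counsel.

$44,139.50

Hourly: 110.4 × $155 = $17,112.00
Success fee: 10% of $270,275 = $27,027.50
Total: $17,112.00 + $27,027.50 = $44,139.50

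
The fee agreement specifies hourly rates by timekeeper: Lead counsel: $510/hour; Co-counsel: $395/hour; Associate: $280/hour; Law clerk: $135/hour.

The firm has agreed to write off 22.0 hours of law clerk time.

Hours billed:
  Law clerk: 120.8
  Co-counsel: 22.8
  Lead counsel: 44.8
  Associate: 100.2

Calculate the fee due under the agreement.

Lead counsel: 44.8 × $510 = $22,848.00
Co-counsel: 22.8 × $395 = $9,006.00
Associate: 100.2 × $280 = $28,056.00
Law clerk: 120.8 × $135 = $16,308.00
Subtotal: $76,218.00
Write-off: 22.0 × $135 = $2,970.00
Total: $76,218.00 − $2,970.00 = $73,248.00

$73,248.00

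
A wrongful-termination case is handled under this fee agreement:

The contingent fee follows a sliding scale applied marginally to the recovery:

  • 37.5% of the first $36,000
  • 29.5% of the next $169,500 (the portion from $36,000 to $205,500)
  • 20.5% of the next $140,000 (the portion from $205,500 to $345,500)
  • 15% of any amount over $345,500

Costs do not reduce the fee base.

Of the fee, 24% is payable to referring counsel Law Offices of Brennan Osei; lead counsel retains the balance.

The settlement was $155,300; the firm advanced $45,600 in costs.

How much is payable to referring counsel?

$11,686.44

Fee base is the gross recovery, $155,300; costs are reimbursed separately.
First $36,000 at 37.5% = $13,500.00
Remaining $119,300 at 29.5% = $35,193.50
Fee: $13,500.00 + $35,193.50 = $48,693.50
Referral share: 24% of $48,693.50 = $11,686.44; lead counsel retains $48,693.50 − $11,686.44 = $37,007.06.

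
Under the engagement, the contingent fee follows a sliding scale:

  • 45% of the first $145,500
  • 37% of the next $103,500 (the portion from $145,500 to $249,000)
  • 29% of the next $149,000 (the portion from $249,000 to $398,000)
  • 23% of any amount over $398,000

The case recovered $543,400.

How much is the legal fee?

$180,422.00

First $145,500 at 45% = $65,475.00
Next $103,500 at 37% = $38,295.00
Next $149,000 at 29% = $43,210.00
Remaining $145,400 at 23% = $33,442.00
Fee: $65,475.00 + $38,295.00 + $43,210.00 + $33,442.00 = $180,422.00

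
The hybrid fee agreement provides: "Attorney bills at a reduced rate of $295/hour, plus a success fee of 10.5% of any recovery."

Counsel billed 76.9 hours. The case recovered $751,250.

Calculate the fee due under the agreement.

Hourly: 76.9 × $295 = $22,685.50
Success fee: 10.5% of $751,250 = $78,881.25
Total: $22,685.50 + $78,881.25 = $101,566.75

$101,566.75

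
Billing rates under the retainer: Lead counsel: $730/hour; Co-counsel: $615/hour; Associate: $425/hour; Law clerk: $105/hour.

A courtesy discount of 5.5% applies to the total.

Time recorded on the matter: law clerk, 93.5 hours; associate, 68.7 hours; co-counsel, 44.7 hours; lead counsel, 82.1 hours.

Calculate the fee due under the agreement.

Lead counsel: 82.1 × $730 = $59,933.00
Co-counsel: 44.7 × $615 = $27,490.50
Associate: 68.7 × $425 = $29,197.50
Law clerk: 93.5 × $105 = $9,817.50
Subtotal: $126,438.50
Less 5.5% discount: −$6,954.12
Total: $126,438.50 − $6,954.12 = $119,484.38

$119,484.38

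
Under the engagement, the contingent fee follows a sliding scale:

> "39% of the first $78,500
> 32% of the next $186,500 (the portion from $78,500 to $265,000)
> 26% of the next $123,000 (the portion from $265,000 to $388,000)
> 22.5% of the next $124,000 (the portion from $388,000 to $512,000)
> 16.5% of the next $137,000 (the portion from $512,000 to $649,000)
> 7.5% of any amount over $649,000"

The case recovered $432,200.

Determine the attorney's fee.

First $78,500 at 39% = $30,615.00
Next $186,500 at 32% = $59,680.00
Next $123,000 at 26% = $31,980.00
Remaining $44,200 at 22.5% = $9,945.00
Fee: $30,615.00 + $59,680.00 + $31,980.00 + $9,945.00 = $132,220.00

$132,220.00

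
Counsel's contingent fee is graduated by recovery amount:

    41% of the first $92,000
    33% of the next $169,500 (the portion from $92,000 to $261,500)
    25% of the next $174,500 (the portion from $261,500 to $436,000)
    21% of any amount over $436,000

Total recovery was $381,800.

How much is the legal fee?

$123,730.00

First $92,000 at 41% = $37,720.00
Next $169,500 at 33% = $55,935.00
Remaining $120,300 at 25% = $30,075.00
Fee: $37,720.00 + $55,935.00 + $30,075.00 = $123,730.00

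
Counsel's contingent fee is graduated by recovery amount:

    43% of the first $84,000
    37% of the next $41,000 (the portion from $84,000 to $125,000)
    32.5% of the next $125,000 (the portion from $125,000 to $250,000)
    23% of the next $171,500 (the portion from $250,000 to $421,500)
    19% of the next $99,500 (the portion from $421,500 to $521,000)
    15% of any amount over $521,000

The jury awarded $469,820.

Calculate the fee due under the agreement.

First $84,000 at 43% = $36,120.00
Next $41,000 at 37% = $15,170.00
Next $125,000 at 32.5% = $40,625.00
Next $171,500 at 23% = $39,445.00
Remaining $48,320 at 19% = $9,180.80
Fee: $36,120.00 + $15,170.00 + $40,625.00 + $39,445.00 + $9,180.80 = $140,540.80

$140,540.80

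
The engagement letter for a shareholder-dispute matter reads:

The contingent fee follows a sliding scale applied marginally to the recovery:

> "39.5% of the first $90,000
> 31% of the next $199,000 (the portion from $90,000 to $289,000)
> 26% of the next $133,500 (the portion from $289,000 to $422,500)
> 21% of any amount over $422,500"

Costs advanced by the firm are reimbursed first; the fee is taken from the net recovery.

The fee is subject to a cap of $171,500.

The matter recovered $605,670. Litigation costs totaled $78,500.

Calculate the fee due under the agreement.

$153,930.70

Fee base (net of costs): $605,670 − $78,500 = $527,170
First $90,000 at 39.5% = $35,550.00
Next $199,000 at 31% = $61,690.00
Next $133,500 at 26% = $34,710.00
Remaining $104,670 at 21% = $21,980.70
Fee: $35,550.00 + $61,690.00 + $34,710.00 + $21,980.70 = $153,930.70
$153,930.70 is under the $171,500 cap.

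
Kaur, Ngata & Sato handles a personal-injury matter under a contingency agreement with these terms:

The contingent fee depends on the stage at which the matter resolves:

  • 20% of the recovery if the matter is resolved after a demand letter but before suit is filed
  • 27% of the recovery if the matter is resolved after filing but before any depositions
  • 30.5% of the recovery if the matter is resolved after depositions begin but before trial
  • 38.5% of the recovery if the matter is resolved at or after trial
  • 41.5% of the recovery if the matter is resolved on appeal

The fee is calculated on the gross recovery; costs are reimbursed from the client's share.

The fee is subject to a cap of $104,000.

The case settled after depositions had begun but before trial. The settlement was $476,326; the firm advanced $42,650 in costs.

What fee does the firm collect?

$104,000.00

Fee base is the gross recovery, $476,326; costs are reimbursed separately.
The matter settled after depositions had begun but before trial, so the 30.5% rate applies.
$476,326 × 30.5% = $145,279.43
$145,279.43 exceeds the $104,000 cap, so the fee is capped at $104,000.00.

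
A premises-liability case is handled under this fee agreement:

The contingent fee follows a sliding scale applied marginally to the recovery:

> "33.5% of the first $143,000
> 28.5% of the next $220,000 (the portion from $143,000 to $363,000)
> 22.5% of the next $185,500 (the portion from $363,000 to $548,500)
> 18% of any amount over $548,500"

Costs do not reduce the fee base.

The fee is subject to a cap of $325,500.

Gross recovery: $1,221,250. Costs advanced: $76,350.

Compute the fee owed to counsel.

Fee base is the gross recovery, $1,221,250; costs are reimbursed separately.
First $143,000 at 33.5% = $47,905.00
Next $220,000 at 28.5% = $62,700.00
Next $185,500 at 22.5% = $41,737.50
Remaining $672,750 at 18% = $121,095.00
Fee: $47,905.00 + $62,700.00 + $41,737.50 + $121,095.00 = $273,437.50
$273,437.50 is under the $325,500 cap.

$273,437.50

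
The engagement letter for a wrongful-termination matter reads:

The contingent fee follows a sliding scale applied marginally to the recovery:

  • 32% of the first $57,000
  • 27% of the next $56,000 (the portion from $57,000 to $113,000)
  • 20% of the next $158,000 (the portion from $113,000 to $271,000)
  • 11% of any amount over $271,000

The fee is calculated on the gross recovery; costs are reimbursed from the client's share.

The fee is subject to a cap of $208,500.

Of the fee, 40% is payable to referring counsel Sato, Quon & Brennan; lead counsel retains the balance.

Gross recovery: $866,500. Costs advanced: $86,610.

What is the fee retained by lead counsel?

Fee base is the gross recovery, $866,500; costs are reimbursed separately.
First $57,000 at 32% = $18,240.00
Next $56,000 at 27% = $15,120.00
Next $158,000 at 20% = $31,600.00
Remaining $595,500 at 11% = $65,505.00
Fee: $18,240.00 + $15,120.00 + $31,600.00 + $65,505.00 = $130,465.00
$130,465.00 is under the $208,500 cap.
Referral share: 40% of $130,465.00 = $52,186.00; lead counsel retains $130,465.00 − $52,186.00 = $78,279.00.

$78,279.00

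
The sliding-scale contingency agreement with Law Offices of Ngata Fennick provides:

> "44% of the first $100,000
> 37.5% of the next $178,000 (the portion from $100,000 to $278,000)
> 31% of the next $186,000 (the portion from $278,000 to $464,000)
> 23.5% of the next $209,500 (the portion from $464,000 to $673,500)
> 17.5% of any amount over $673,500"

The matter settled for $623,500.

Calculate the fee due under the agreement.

First $100,000 at 44% = $44,000.00
Next $178,000 at 37.5% = $66,750.00
Next $186,000 at 31% = $57,660.00
Remaining $159,500 at 23.5% = $37,482.50
Fee: $44,000.00 + $66,750.00 + $57,660.00 + $37,482.50 = $205,892.50

$205,892.50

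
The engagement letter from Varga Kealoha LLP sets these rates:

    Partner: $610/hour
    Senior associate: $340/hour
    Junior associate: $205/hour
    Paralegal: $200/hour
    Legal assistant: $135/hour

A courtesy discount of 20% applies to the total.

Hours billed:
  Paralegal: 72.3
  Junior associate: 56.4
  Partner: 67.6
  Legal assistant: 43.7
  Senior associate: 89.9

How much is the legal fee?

Partner: 67.6 × $610 = $41,236.00
Senior associate: 89.9 × $340 = $30,566.00
Junior associate: 56.4 × $205 = $11,562.00
Paralegal: 72.3 × $200 = $14,460.00
Legal assistant: 43.7 × $135 = $5,899.50
Subtotal: $103,723.50
Less 20% discount: −$20,744.70
Total: $103,723.50 − $20,744.70 = $82,978.80

$82,978.80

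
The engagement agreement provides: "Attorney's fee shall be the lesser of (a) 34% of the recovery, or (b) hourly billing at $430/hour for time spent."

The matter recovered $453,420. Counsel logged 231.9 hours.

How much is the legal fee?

(a) 34% of $453,420 = $154,162.80
(b) 231.9 × $430 = $99,717.00
The lesser is (b): $99,717.00.

$99,717.00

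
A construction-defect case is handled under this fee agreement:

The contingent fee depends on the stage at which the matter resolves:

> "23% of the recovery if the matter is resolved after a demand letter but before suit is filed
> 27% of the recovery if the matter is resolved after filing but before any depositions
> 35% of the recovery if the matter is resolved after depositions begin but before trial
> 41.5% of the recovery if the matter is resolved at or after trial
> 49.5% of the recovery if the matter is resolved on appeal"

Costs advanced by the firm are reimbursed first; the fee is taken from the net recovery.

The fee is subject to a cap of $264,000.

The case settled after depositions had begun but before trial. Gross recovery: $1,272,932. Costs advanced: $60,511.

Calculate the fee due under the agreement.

Fee base (net of costs): $1,272,932 − $60,511 = $1,212,421
The matter settled after depositions had begun but before trial, so the 35% rate applies.
$1,212,421 × 35% = $424,347.35
$424,347.35 exceeds the $264,000 cap, so the fee is capped at $264,000.00.

$264,000.00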